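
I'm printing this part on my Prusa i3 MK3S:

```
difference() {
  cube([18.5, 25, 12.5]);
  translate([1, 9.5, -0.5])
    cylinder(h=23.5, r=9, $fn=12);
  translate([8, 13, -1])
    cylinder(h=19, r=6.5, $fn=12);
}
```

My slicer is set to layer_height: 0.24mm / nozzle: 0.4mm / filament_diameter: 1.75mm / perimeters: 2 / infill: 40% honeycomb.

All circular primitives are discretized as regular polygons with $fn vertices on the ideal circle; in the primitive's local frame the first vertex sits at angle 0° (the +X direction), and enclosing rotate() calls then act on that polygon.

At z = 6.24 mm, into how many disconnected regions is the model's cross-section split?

1

At z = 6.24 mm: the cube (footprint 18.5×25) is included at this height; the cylinder at (1, 9.5): section is a regular 12-gon, circumradius r=9; the r=6.5 cylinder at (8, 13) gives a regular 12-gon of circumradius 6.5 (constant along its height); Subtracting the remaining from the first: starting from the 18.5×25 cube, the r=9 cylinder at (1, 9.5) partially overlaps it — only the 139.23 mm² overlap (of its 243.00 mm²) is removed, clipping the outline; the r=6.5 cylinder at (8, 13) partially overlaps it — only the 61.50 mm² overlap (of its 126.75 mm²) is removed, clipping the outline — 1 connected region. The result has 1 disconnected region.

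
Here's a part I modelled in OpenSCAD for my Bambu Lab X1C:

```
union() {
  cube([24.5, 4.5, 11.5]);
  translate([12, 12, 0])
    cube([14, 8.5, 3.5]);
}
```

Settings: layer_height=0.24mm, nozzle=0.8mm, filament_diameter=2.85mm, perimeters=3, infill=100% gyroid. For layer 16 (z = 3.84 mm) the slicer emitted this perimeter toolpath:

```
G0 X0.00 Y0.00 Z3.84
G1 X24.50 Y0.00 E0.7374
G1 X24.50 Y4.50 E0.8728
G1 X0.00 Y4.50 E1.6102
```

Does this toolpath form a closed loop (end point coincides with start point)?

Start point (G0): (0.00, 0.00). End point (last G1): the path does not return to the start — open.

no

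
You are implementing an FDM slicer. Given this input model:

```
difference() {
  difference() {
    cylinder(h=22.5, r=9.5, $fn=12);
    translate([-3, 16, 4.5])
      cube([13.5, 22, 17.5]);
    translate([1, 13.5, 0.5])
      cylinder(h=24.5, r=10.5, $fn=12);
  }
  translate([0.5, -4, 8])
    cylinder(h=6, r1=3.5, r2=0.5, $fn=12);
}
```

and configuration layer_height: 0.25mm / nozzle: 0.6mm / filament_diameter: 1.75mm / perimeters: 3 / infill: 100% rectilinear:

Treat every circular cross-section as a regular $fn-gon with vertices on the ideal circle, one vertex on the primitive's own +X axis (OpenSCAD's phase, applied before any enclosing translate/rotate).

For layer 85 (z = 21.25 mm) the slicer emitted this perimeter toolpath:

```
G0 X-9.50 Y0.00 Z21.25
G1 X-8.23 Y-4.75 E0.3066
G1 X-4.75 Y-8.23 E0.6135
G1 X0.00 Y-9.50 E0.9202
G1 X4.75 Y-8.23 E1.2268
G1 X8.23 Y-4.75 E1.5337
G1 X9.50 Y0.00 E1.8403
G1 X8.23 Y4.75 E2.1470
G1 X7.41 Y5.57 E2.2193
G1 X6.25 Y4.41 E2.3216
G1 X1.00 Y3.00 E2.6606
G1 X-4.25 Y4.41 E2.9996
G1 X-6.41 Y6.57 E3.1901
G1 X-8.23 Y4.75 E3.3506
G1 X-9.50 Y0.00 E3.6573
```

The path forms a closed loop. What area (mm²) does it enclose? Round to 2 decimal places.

212.53 mm²

Apply the shoelace formula to the sequence of (X, Y) vertices; enclosed area = 212.53 mm².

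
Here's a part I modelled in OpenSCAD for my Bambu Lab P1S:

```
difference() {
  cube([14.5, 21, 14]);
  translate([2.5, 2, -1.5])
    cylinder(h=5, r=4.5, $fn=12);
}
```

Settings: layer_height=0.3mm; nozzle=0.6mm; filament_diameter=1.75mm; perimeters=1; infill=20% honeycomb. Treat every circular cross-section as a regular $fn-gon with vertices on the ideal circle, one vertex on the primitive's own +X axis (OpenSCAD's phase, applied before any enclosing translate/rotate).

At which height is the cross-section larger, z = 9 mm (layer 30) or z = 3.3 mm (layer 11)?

Layer 30 (z = 9): the cube (footprint 14.5×21) is included at this height (area 304.50 mm²); the cylinder at (2.5, 2) is not intersected at this z (z outside [-1.5, 3.5]); Subtracting the remaining from the first: none of the subtracted shapes is present at this height, so the 14.5×21 cube is unchanged — area = 304.50 mm². So its area = 304.50 mm². Layer 11 (z = 3.3): the cube (footprint 14.5×21) is included at this height (area 304.50 mm²); the cylinder at (2.5, 2): section is a regular 12-gon, circumradius r=4.5 (area = (12/2)·4.500²·sin(360°/12) = 60.75 mm²); Taking the first minus the rest: starting from the 14.5×21 cube (304.50 mm²), the r=4.5 cylinder at (2.5, 2) partially overlaps it — only the 39.04 mm² overlap (of its 60.75 mm²) is removed, clipping the outline — area = 265.46 mm². So its area = 265.46 mm². Layer 30 is larger (304.50 vs 265.46 mm²).

layer 30 (z = 9 mm)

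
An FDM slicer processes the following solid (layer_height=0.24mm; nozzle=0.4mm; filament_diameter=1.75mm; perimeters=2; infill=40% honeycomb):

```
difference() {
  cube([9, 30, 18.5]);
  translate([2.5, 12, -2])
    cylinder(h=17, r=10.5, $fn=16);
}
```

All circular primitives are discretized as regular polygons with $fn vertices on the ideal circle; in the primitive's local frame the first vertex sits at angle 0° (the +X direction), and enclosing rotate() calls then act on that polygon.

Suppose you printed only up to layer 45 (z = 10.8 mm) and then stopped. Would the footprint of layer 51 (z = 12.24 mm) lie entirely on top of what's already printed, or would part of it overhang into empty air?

Compare the two slices. At z = 10.8: the 9×30 cube contributes its full rectangle (area 270.00 mm²); the r=10.5 cylinder at (2.5, 12) contributes a regular 16-gon of circumradius 10.5 (area = (16/2)·10.500²·sin(360°/16) = 337.53 mm²); Taking the first minus the rest: starting from the 9×30 cube (270.00 mm²), the r=10.5 cylinder at (2.5, 12) partially overlaps it — only the 176.46 mm² overlap (of its 337.53 mm²) is removed, clipping the outline — area = 93.54 mm². At z = 12.24: the cube is present — its section is the full 9×30 rectangle (area 270.00 mm²); the r=10.5 cylinder at (2.5, 12) contributes a regular 16-gon of circumradius 10.5 (area = (16/2)·10.500²·sin(360°/16) = 337.53 mm²); Taking the first minus the rest: starting from the 9×30 cube (270.00 mm²), the r=10.5 cylinder at (2.5, 12) partially overlaps it — only the 176.46 mm² overlap (of its 337.53 mm²) is removed, clipping the outline — area = 93.54 mm². Checking containment: the cross-section at z = 12.24 is a subset of the cross-section at z = 10.8.

entirely on top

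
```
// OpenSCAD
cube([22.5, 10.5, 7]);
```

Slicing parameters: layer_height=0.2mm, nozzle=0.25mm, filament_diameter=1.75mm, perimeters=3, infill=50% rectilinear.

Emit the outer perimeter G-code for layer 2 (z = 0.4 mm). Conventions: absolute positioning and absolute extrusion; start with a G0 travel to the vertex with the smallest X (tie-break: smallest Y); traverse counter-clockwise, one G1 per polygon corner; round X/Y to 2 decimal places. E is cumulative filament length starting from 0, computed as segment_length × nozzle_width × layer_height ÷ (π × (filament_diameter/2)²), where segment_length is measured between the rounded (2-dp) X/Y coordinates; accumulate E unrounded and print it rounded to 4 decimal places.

G0 X0.00 Y0.00 Z0.40
G1 X22.50 Y0.00 E0.4677
G1 X22.50 Y10.50 E0.6860
G1 X0.00 Y10.50 E1.1537
G1 X0.00 Y0.00 E1.3720

At z = 0.4 mm: the 22.5×10.5 cube contributes its full rectangle. The outline is a single polygon with 4 vertices. Extrusion per mm of travel: 0.25 × 0.2 / (π × 0.875²) = 0.020788. Accumulating E over each segment gives final E = 1.3720.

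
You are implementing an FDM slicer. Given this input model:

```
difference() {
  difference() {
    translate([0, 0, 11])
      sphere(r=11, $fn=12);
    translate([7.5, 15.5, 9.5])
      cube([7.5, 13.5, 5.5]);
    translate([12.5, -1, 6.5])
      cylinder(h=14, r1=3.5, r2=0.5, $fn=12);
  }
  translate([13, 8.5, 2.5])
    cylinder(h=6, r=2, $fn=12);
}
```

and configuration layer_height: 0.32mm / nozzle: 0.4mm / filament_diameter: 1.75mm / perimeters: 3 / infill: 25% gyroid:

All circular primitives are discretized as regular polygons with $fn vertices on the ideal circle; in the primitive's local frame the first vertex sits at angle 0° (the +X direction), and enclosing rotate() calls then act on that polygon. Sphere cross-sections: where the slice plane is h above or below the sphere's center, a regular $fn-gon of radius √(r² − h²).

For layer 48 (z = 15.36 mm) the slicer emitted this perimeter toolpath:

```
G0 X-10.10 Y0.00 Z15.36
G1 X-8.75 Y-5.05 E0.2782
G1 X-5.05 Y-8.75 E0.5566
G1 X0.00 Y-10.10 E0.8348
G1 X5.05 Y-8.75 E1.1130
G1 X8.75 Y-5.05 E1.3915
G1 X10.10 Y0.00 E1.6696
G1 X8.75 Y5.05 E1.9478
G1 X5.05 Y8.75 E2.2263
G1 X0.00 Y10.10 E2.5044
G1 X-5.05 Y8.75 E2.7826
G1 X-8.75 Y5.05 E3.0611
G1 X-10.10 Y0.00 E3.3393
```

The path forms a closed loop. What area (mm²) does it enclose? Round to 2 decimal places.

Apply the shoelace formula to the sequence of (X, Y) vertices; enclosed area = 306.14 mm².

306.14 mm²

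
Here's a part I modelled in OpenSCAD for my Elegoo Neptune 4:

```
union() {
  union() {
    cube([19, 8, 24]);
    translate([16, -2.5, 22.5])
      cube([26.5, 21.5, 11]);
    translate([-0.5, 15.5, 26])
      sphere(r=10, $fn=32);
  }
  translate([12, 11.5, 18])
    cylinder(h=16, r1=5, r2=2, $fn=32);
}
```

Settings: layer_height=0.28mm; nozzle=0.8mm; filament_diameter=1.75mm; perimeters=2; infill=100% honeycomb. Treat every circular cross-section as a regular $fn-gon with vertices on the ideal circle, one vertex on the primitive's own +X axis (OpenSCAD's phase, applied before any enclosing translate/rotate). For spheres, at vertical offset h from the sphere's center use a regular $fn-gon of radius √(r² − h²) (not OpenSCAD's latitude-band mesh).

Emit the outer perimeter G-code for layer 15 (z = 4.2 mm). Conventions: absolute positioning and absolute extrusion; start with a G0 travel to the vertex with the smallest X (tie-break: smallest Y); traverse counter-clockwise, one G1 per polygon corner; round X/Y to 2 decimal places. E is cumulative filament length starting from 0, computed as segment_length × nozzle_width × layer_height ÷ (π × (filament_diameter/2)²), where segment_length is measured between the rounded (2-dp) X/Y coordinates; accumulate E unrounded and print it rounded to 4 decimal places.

At z = 4.2 mm: the 19×8 cube contributes its full rectangle; the cube at (16, -2.5) is absent (z outside [22.5, 33.5]); the sphere at (-0.5, 15.5) does not reach this height (|z−center|=21.800 > r=10); Taking the union: only the 19×8 cube is present, so the union is just that shape — 1 connected region; the cone at (12, 11.5) is absent (z outside [18, 34]); Taking the union: only that combined region is present, so the union is just that shape — 1 connected region. The outline is a single polygon with 4 vertices. Extrusion per mm of travel: 0.8 × 0.28 / (π × 0.875²) = 0.093128. Accumulating E over each segment gives final E = 5.0289.

G0 X0.00 Y0.00 Z4.20
G1 X19.00 Y0.00 E1.7694
G1 X19.00 Y8.00 E2.5145
G1 X0.00 Y8.00 E4.2839
G1 X0.00 Y0.00 E5.0289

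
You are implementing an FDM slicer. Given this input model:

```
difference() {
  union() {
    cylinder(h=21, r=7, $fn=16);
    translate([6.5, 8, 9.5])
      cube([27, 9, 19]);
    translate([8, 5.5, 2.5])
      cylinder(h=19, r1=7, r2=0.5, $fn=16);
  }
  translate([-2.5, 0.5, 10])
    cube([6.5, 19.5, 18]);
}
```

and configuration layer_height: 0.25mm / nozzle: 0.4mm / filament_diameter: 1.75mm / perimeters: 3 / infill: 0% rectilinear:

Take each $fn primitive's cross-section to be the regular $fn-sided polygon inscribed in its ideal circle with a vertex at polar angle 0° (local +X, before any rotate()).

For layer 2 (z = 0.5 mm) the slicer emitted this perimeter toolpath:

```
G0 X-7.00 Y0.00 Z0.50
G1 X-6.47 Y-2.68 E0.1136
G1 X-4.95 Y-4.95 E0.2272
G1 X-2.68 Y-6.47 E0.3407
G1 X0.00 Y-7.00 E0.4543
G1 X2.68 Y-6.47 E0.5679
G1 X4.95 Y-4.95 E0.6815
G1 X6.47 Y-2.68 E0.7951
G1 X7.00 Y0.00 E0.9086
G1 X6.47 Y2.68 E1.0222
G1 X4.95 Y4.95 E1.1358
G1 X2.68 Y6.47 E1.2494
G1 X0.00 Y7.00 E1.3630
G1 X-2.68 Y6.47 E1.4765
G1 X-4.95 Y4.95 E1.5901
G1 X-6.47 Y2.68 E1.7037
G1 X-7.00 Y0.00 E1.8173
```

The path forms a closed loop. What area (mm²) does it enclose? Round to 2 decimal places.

Apply the shoelace formula to the sequence of (X, Y) vertices; enclosed area = 150.08 mm².

150.08 mm²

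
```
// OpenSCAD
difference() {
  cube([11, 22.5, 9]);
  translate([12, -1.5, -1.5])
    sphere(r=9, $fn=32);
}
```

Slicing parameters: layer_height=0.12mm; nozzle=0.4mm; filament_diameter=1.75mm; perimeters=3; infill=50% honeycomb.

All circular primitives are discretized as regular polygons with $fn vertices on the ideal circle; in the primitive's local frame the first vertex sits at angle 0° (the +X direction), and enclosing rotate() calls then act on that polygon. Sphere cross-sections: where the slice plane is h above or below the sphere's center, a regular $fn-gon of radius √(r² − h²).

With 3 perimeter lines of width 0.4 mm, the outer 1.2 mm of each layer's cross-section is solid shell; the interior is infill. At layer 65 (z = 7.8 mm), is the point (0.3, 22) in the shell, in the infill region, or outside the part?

At z = 7.8 mm: the 11×22.5 cube contributes its full rectangle; the sphere at (12, -1.5) is absent (|z−center|=9.300 > r=9); Subtracting the remaining from the first: none of the subtracted shapes is present at this height, so the 11×22.5 cube is unchanged — 1 connected region. Overall, the cross-section is a single solid region. The nearest boundary edge runs (0.00, 22.50)→(0.00, 0.00); distance from the point to it = 0.30 mm. The point is inside the cross-section, 0.30 mm from the nearest boundary — within the 1.2 mm shell band (3 × 0.4).

shell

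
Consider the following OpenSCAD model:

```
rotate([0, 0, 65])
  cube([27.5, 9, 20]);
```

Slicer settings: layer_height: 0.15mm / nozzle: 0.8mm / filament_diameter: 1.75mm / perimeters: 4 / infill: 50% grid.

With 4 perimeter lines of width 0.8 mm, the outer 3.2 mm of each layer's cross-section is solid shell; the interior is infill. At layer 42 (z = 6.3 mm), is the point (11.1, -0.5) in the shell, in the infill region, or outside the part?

outside

At z = 6.3 mm: the cube (footprint 27.5×9) is included at this height; (rotated 65° about Z; rotation is an isometry so areas/perimeters/island counts are preserved). Overall, the cross-section is a single solid region. Undo the 65° rotation: the query point maps to (4.238, -10.271) in the un-rotated model frame. The nearest boundary edge runs (0.00, 0.00)→(27.50, 0.00); distance from the point to it = 10.27 mm. The point is not inside any of the regions above, so it lies outside the cross-section (10.27 mm from the nearest boundary).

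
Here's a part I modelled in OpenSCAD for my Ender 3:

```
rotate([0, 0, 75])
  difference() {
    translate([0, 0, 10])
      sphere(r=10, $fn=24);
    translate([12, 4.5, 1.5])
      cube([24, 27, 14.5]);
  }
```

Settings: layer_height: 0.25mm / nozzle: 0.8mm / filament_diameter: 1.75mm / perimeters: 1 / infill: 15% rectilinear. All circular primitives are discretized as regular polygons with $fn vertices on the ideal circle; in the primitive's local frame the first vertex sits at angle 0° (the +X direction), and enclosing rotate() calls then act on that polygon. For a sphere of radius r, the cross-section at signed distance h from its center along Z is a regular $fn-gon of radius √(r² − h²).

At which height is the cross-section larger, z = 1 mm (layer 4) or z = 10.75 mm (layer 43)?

layer 43 (z = 10.75 mm)

Layer 4 (z = 1): the r=10 sphere slices to a regular 24-gon of circumradius 4.359 (√(r²−h²) with h=9 from center) (area = (24/2)·4.359²·sin(360°/24) = 59.01 mm²); the cube at (12, 4.5) does not reach this height (z outside [1.5, 16]); Taking the first minus the rest: none of the subtracted shapes is present at this height, so the r=10 sphere is unchanged — area = 59.01 mm²; (rotated 75° about Z; rotation is an isometry so areas/perimeters/island counts are preserved). So its area = 59.01 mm². Layer 43 (z = 10.75): the sphere: section is a regular 24-gon, circumradius = √(r²−h²) = √(10²−0.75²) = 9.972 (area = (24/2)·9.972²·sin(360°/24) = 308.84 mm²); the cube at (12, 4.5) (footprint 24×27) is included at this height (area 648.00 mm²); Taking the first minus the rest: starting from the r=10 sphere (308.84 mm²), the 24×27 cube at (12, 4.5) misses the remaining region (no effect) — area = 308.84 mm²; (whole slice rotated 75° about Z — lengths, areas and connectivity unchanged). So its area = 308.84 mm². Layer 43 is larger (308.84 vs 59.01 mm²).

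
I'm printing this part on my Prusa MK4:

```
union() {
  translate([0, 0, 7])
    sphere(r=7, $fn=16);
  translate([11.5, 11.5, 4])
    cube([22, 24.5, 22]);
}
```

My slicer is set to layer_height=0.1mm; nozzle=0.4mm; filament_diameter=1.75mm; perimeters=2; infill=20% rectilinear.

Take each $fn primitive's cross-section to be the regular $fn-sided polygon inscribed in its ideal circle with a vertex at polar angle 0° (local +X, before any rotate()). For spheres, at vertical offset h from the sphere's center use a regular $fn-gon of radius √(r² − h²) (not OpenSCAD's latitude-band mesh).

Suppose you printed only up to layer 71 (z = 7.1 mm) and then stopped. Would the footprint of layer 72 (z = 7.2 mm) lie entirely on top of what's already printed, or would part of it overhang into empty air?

entirely on top

Compare the two slices. At z = 7.1: the r=7 sphere slices to a regular 16-gon of circumradius 6.999 (√(r²−h²) with h=0.1 from center) (area = (16/2)·6.999²·sin(360°/16) = 149.98 mm²); the 22×24.5 cube at (11.5, 11.5) contributes its full rectangle (area 539.00 mm²); Taking the union: the 2 present regions are separate (no shared area or edge), so areas and boundary lengths simply add and each stays a separate island — area = 688.98 mm². At z = 7.2: the r=7 sphere contributes a regular 16-gon of circumradius √(7²−0.2²) = 6.997 (area = (16/2)·6.997²·sin(360°/16) = 149.89 mm²); the cube at (11.5, 11.5) is present — its section is the full 22×24.5 rectangle (area 539.00 mm²); Taking the union: the 2 present regions are separate (no shared area or edge), so areas and boundary lengths simply add and each stays a separate island — area = 688.89 mm². Checking containment: the cross-section at z = 7.2 is a subset of the cross-section at z = 7.1.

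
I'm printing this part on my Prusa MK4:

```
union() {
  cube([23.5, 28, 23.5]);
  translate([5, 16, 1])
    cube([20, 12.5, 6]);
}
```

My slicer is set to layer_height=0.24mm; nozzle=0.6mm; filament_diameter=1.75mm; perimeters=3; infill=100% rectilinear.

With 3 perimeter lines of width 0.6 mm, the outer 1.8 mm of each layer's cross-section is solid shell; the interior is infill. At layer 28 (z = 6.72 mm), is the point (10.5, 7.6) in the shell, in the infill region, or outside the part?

infill

At z = 6.72 mm: the 23.5×28 cube contributes its full rectangle; the cube at (5, 16) (footprint 20×12.5) is included at this height; Taking the union: the regions partially overlap (shared area 222.00 mm²), so overlapping operands fuse into one piece — 1 connected region. Overall, the cross-section is a single solid region. The nearest boundary edge runs (23.50, 0.00)→(0.00, 0.00); distance from the point to it = 7.60 mm. The point is inside the cross-section and 7.60 mm from the nearest boundary — more than the 1.8 mm shell width (3 × 0.6), so it's in the infill interior.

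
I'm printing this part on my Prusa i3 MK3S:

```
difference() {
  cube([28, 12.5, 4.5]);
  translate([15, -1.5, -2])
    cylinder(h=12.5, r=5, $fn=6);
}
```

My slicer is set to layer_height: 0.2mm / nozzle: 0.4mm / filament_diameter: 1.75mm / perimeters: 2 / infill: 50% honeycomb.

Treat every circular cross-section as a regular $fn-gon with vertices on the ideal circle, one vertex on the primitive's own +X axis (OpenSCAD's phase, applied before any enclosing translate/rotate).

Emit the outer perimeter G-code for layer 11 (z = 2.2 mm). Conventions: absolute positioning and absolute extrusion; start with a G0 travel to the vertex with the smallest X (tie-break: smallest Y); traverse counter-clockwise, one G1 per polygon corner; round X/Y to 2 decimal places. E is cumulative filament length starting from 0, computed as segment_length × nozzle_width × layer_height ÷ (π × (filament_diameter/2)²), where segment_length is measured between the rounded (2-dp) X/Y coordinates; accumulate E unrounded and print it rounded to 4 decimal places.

At z = 2.2 mm: the 28×12.5 cube contributes its full rectangle; the r=5 cylinder at (15, -1.5) gives a regular 6-gon of circumradius 5 (constant along its height); Subtracting the remaining from the first: starting from the 28×12.5 cube, the r=5 cylinder at (15, -1.5) partially overlaps it — only the 18.77 mm² overlap (of its 64.95 mm²) is removed, clipping the outline — 1 connected region. The outline is a single polygon with 8 vertices. Extrusion per mm of travel: 0.4 × 0.2 / (π × 0.875²) = 0.033260. Accumulating E over each segment gives final E = 2.8029.

G0 X0.00 Y0.00 Z2.20
G1 X10.87 Y0.00 E0.3615
G1 X12.50 Y2.83 E0.4702
G1 X17.50 Y2.83 E0.6365
G1 X19.13 Y0.00 E0.7451
G1 X28.00 Y0.00 E1.0401
G1 X28.00 Y12.50 E1.4559
G1 X0.00 Y12.50 E2.3871
G1 X0.00 Y0.00 E2.8029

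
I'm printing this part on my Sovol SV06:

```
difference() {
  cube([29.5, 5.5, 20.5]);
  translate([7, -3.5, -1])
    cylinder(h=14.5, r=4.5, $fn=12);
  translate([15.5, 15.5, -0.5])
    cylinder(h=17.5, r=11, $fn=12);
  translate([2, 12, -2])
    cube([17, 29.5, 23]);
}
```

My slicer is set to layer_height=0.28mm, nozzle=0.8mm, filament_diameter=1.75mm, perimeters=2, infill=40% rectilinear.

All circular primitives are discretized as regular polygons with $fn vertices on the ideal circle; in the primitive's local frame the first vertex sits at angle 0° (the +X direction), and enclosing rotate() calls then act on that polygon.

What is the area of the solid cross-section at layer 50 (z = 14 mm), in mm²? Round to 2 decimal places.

At z = 14 mm: the cube (footprint 29.5×5.5) is included at this height (area 162.25 mm²); the cylinder at (7, -3.5) is not intersected at this z (z outside [-1, 13.5]); the r=11 cylinder at (15.5, 15.5) gives a regular 12-gon of circumradius 11 (constant along its height) (area = (12/2)·11.000²·sin(360°/12) = 363.00 mm²); the cube at (2, 12) is present — its section is the full 17×29.5 rectangle (area 501.50 mm²); Subtracting the remaining from the first: starting from the 29.5×5.5 cube (162.25 mm²), the r=11 cylinder at (15.5, 15.5) partially overlaps it — only the 3.73 mm² overlap (of its 363.00 mm²) is removed, clipping the outline; the 17×29.5 cube at (2, 12) misses the remaining region (no effect) — area = 158.52 mm². Overall, the cross-section is a single solid region. Net area = 158.52 mm².

158.52 mm²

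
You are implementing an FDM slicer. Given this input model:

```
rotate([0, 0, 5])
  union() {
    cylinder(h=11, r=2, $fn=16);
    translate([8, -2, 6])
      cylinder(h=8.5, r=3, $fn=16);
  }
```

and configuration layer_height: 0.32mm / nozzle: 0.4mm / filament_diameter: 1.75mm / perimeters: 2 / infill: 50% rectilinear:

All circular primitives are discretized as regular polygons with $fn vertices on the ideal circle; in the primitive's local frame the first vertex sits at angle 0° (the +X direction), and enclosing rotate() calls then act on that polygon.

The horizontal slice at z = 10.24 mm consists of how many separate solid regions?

2

At z = 10.24 mm: the r=2 cylinder gives a regular 16-gon of circumradius 2 (constant along its height); the r=3 cylinder at (8, -2) contributes a regular 16-gon of circumradius 3; Taking the union: the 2 present regions are separate (no shared area or edge), so areas and boundary lengths simply add and each stays a separate island — 2 connected regions; (whole slice rotated 5° about Z — lengths, areas and connectivity unchanged). The result has 2 disconnected regions.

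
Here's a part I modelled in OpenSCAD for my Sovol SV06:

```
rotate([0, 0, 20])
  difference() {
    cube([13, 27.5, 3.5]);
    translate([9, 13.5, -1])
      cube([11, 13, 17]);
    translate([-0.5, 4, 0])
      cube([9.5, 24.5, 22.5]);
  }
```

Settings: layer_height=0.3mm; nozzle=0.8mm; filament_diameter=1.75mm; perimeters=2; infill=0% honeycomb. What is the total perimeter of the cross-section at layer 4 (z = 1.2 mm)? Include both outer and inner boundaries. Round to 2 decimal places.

At z = 1.2 mm: the cube (footprint 13×27.5) is included at this height (perimeter 81.00 mm); the cube at (9, 13.5) (footprint 11×13) is included at this height (perimeter 48.00 mm); the cube at (-0.5, 4) (footprint 9.5×24.5) is included at this height (perimeter 68.00 mm); Taking the first minus the rest: starting from the 13×27.5 cube, the 11×13 cube at (9, 13.5) partially overlaps it — only the 52.00 mm² overlap (of its 143.00 mm²) is removed, clipping the outline; the 9.5×24.5 cube at (-0.5, 4) partially overlaps it — only the 211.50 mm² overlap (of its 232.75 mm²) is removed, clipping the outline — boundary = 63.00 mm; (rotated 20° about Z; rotation is an isometry so areas/perimeters/island counts are preserved). Overall, the cross-section has 2 separate islands. Total boundary length (outer) = 63.00 mm.

63.00 mm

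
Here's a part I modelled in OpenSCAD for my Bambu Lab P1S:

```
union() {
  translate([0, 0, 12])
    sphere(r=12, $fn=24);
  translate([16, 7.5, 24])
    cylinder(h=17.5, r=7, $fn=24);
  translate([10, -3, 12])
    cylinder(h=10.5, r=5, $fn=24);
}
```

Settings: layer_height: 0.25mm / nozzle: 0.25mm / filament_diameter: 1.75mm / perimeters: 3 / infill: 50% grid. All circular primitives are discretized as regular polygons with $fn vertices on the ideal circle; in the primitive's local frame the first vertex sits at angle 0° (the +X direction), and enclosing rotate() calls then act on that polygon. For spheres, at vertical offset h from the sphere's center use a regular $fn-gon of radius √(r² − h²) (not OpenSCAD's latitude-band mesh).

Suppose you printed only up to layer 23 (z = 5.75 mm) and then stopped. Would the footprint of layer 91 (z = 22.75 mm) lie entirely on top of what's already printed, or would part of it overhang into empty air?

Compare the two slices. At z = 5.75: the r=12 sphere contributes a regular 24-gon of circumradius √(12²−6.25²) = 10.244 (area = (24/2)·10.244²·sin(360°/24) = 325.92 mm²); the cylinder at (16, 7.5) does not reach this height (z outside [24, 41.5]); the cylinder at (10, -3) is absent (z outside [12, 22.5]); Combining (union): only the r=12 sphere is present, so the union is just that shape — area = 325.92 mm². At z = 22.75: the sphere: section is a regular 24-gon, circumradius = √(r²−h²) = √(12²−10.75²) = 5.333 (area = (24/2)·5.333²·sin(360°/24) = 88.32 mm²); the cylinder at (16, 7.5) is absent (z outside [24, 41.5]); the cylinder at (10, -3) is absent (z outside [12, 22.5]); Taking the union: only the r=12 sphere is present, so the union is just that shape — area = 88.32 mm². Checking containment: the cross-section at z = 22.75 is a subset of the cross-section at z = 5.75.

entirely on top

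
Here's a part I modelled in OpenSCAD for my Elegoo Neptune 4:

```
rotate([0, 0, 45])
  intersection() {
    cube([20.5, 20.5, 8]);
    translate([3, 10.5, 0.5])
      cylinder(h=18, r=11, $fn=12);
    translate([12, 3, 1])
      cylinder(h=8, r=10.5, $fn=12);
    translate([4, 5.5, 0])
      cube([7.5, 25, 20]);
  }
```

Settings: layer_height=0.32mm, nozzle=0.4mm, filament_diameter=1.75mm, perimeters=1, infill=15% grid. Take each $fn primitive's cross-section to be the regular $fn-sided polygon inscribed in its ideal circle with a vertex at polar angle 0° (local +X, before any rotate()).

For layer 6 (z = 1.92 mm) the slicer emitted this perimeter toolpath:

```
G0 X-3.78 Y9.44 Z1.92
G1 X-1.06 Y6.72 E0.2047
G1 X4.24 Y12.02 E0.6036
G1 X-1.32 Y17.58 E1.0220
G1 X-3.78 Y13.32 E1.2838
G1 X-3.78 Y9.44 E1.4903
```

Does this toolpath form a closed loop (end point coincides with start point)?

Start point (G0): (-3.78, 9.44). End point (last G1): the path returns to the start — closed.

yes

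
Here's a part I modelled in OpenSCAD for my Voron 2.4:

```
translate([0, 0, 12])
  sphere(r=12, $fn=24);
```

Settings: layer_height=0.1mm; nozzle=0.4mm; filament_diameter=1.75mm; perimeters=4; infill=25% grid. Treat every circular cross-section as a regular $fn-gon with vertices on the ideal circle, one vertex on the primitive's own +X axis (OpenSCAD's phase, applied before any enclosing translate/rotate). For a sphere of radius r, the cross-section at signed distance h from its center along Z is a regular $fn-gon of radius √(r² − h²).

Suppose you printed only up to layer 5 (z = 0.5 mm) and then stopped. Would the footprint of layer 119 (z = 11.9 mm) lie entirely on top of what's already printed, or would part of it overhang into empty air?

Compare the two slices. At z = 0.5: the r=12 sphere slices to a regular 24-gon of circumradius 3.428 (√(r²−h²) with h=11.5 from center) (area = (24/2)·3.428²·sin(360°/24) = 36.49 mm²). At z = 11.9: the sphere: section is a regular 24-gon, circumradius = √(r²−h²) = √(12²−0.1²) = 12.000 (area = (24/2)·12.000²·sin(360°/24) = 447.21 mm²). Checking containment: at z = 11.9 the cross-section extends beyond the z = 0.5 cross-section by about 410.71 mm².

part overhangs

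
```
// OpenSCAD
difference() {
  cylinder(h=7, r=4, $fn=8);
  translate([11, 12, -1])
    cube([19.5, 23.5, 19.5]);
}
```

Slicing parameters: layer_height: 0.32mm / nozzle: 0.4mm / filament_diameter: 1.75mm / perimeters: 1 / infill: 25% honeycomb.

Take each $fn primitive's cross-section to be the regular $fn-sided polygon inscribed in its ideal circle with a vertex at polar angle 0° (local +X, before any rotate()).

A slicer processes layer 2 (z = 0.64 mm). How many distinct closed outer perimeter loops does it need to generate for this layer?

1

At z = 0.64 mm: the cylinder: section is a regular 8-gon, circumradius r=4; the cube at (11, 12) (footprint 19.5×23.5) is included at this height; Subtracting the remaining from the first: starting from the r=4 cylinder, the 19.5×23.5 cube at (11, 12) misses the remaining region (no effect) — 1 connected region. The result has 1 disconnected region.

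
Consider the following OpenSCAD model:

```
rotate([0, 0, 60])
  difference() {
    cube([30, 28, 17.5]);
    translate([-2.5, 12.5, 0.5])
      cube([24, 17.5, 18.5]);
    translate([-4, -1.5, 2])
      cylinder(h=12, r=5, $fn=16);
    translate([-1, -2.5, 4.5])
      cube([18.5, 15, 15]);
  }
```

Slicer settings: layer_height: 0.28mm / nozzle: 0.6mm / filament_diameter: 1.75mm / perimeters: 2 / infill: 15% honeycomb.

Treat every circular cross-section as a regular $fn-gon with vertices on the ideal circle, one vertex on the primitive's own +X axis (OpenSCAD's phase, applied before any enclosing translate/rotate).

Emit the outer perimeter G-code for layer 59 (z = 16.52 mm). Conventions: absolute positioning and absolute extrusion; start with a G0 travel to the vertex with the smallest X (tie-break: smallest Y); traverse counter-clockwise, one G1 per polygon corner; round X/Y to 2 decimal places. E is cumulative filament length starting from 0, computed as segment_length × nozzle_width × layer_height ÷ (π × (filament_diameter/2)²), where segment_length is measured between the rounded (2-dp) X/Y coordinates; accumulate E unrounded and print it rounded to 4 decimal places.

G0 X-13.50 Y32.62 Z16.52
G1 X-0.08 Y24.87 E1.0824
G1 X-2.08 Y21.41 E1.3615
G1 X8.75 Y15.16 E2.2349
G1 X15.00 Y25.98 E3.1077
G1 X-9.25 Y39.98 E5.0634
G1 X-13.50 Y32.62 E5.6571

At z = 16.52 mm: the cube is present — its section is the full 30×28 rectangle; the cube at (-2.5, 12.5) (footprint 24×17.5) is included at this height; the cylinder at (-4, -1.5) does not reach this height (z outside [2, 14]); the cube at (-1, -2.5) (footprint 18.5×15) is included at this height; Subtracting the remaining from the first: starting from the 30×28 cube, the 24×17.5 cube at (-2.5, 12.5) partially overlaps it — only the 333.25 mm² overlap (of its 420.00 mm²) is removed, clipping the outline; the 18.5×15 cube at (-1, -2.5) partially overlaps it — only the 218.75 mm² overlap (of its 277.50 mm²) is removed, clipping the outline — 1 connected region; (whole slice rotated 60° about Z — lengths, areas and connectivity unchanged). The outline is a single polygon with 6 vertices. Extrusion per mm of travel: 0.6 × 0.28 / (π × 0.875²) = 0.069846. Accumulating E over each segment gives final E = 5.6571.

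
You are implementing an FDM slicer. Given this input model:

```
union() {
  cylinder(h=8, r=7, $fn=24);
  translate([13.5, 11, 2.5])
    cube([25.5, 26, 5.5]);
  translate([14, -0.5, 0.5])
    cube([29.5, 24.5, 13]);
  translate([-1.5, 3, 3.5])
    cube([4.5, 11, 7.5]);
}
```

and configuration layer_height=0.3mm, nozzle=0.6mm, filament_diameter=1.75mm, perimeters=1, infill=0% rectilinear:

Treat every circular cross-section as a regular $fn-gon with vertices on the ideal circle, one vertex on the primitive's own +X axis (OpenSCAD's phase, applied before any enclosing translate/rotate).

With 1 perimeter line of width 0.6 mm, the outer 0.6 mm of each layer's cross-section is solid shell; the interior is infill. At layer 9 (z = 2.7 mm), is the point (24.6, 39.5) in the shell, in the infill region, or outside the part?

At z = 2.7 mm: the r=7 cylinder contributes a regular 24-gon of circumradius 7; the cube at (13.5, 11) (footprint 25.5×26) is included at this height; the cube at (14, -0.5) (footprint 29.5×24.5) is included at this height; the cube at (-1.5, 3) is not intersected at this z (z outside [3.5, 11]); Taking the union: the regions partially overlap (shared area 325.00 mm²), so overlapping operands fuse into one piece — 2 connected regions. Overall, the cross-section has 2 separate islands. The nearest boundary edge runs (13.50, 37.00)→(39.00, 37.00); distance from the point to it = 2.50 mm. The point is not inside any of the regions above, so it lies outside the cross-section (2.50 mm from the nearest boundary).

outside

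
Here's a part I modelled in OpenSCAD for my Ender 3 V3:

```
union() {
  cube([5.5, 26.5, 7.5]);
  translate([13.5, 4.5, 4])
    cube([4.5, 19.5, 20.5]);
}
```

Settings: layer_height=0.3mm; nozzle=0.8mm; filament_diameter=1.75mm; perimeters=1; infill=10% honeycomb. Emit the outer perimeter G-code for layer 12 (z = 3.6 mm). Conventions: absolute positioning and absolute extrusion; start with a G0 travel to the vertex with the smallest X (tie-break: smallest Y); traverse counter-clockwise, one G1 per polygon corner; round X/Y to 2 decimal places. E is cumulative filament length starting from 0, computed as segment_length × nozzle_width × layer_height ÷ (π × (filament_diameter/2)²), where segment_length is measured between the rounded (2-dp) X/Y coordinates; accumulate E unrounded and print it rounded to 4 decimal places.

At z = 3.6 mm: the cube is present — its section is the full 5.5×26.5 rectangle; the cube at (13.5, 4.5) does not reach this height (z outside [4, 24.5]); Taking the union: only the 5.5×26.5 cube is present, so the union is just that shape — 1 connected region. The outline is a single polygon with 4 vertices. Extrusion per mm of travel: 0.8 × 0.3 / (π × 0.875²) = 0.099780. Accumulating E over each segment gives final E = 6.3859.

G0 X0.00 Y0.00 Z3.60
G1 X5.50 Y0.00 E0.5488
G1 X5.50 Y26.50 E3.1930
G1 X0.00 Y26.50 E3.7418
G1 X0.00 Y0.00 E6.3859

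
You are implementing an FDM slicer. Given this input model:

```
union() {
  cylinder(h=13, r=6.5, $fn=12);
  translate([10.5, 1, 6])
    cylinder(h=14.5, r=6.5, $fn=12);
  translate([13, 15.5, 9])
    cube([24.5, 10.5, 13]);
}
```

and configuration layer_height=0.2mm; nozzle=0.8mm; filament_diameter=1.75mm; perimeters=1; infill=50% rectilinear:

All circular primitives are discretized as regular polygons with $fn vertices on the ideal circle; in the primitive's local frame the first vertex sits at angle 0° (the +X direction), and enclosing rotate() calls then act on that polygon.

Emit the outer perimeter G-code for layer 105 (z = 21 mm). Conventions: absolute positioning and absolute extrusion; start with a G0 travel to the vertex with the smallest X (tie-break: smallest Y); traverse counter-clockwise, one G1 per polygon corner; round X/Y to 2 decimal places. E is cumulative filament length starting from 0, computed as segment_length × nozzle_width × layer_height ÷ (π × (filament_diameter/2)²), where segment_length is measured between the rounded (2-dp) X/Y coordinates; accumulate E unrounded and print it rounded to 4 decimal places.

At z = 21 mm: the cylinder does not reach this height (z outside [0, 13]); the cylinder at (10.5, 1) is absent (z outside [6, 20.5]); the cube at (13, 15.5) is present — its section is the full 24.5×10.5 rectangle; Combining (union): only the 24.5×10.5 cube at (13, 15.5) is present, so the union is just that shape — 1 connected region. The outline is a single polygon with 4 vertices. Extrusion per mm of travel: 0.8 × 0.2 / (π × 0.875²) = 0.066520. Accumulating E over each segment gives final E = 4.6564.

G0 X13.00 Y15.50 Z21.00
G1 X37.50 Y15.50 E1.6297
G1 X37.50 Y26.00 E2.3282
G1 X13.00 Y26.00 E3.9580
G1 X13.00 Y15.50 E4.6564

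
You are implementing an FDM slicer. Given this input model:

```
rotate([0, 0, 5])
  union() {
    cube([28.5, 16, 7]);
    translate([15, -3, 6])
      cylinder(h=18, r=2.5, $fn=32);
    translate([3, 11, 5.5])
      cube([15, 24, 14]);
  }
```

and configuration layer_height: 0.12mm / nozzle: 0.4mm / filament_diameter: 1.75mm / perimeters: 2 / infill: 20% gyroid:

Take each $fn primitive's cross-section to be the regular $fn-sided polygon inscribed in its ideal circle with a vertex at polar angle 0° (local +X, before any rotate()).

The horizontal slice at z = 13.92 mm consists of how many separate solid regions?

At z = 13.92 mm: the cube is not intersected at this z (z outside [0, 7]); the r=2.5 cylinder at (15, -3) contributes a regular 32-gon of circumradius 2.5; the cube at (3, 11) is present — its section is the full 15×24 rectangle; Merging all regions: the 2 present regions are separate (no shared area or edge), so areas and boundary lengths simply add and each stays a separate island — 2 connected regions; (rotated 5° about Z; rotation is an isometry so areas/perimeters/island counts are preserved). The result has 2 disconnected regions.

2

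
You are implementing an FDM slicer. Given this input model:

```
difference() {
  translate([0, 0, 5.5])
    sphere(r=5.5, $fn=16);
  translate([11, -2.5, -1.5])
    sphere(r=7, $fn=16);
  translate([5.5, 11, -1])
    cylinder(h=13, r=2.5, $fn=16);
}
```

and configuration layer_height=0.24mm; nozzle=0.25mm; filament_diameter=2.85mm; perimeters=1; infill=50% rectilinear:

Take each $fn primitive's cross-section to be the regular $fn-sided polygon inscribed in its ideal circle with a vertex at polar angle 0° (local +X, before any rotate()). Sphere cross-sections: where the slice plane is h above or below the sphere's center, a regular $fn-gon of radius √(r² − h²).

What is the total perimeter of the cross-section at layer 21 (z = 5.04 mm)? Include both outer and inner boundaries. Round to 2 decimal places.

At z = 5.04 mm: the r=5.5 sphere slices to a regular 16-gon of circumradius 5.481 (√(r²−h²) with h=0.46 from center) (perimeter = 2·16·5.481·sin(180°/16) = 34.22 mm); the r=7 sphere at (11, -2.5) slices to a regular 16-gon of circumradius 2.496 (√(r²−h²) with h=6.54 from center) (perimeter = 2·16·2.496·sin(180°/16) = 15.58 mm); the r=2.5 cylinder at (5.5, 11) gives a regular 16-gon of circumradius 2.5 (constant along its height) (perimeter = 2·16·2.500·sin(180°/16) = 15.61 mm); Subtracting the remaining from the first: starting from the r=5.5 sphere, the r=7 sphere at (11, -2.5) misses the remaining region (no effect); the r=2.5 cylinder at (5.5, 11) misses the remaining region (no effect) — boundary = 34.22 mm. Overall, the cross-section is a single solid region. Total boundary length (outer) = 34.22 mm.

34.22 mm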